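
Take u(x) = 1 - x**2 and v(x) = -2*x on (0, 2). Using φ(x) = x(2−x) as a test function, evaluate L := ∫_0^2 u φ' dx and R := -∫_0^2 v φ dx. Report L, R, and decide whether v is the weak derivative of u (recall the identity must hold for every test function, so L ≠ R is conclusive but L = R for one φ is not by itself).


LHS = 8/3, RHS = 8/3. Yes, v = u' weakly.

u(x) = 1 - x**2, classical derivative u'(x) = -2*x.
φ(x) = x(2−x), so φ'(x) = 2 - 2*x.
Note φ(0) = φ(2) = 0, so the boundary term u·φ vanishes.
LHS = ∫_0^2 u(x) φ'(x) dx = ∫_0^2 (2*x^3 - 2*x^2 - 2*x + 2) dx. Term by term:
  ∫_0^2 2*x^3 dx = 8;  ∫_0^2 -2*x^2 dx = -16/3;  ∫_0^2 -2*x dx = -4;
  ∫_0^2 2 dx = 4.
Sum: 8 − 16/3 − 4 + 4 = 8/3.
So LHS = 8/3.
∫_0^2 v(x) φ(x) dx = ∫_0^2 (2*x^3 - 4*x^2) dx. Term by term:
  ∫_0^2 2*x^3 dx = 8;  ∫_0^2 -4*x^2 dx = -32/3.
Sum: 8 − 32/3 = -8/3.
So RHS = -∫_0^2 v(x) φ(x) dx = 8/3.
LHS = RHS, so the identity holds for this test φ.
Moreover u is smooth here and v(x) = u'(x) = -2*x pointwise, so the identity holds for every test function. Hence v is the weak derivative of u.


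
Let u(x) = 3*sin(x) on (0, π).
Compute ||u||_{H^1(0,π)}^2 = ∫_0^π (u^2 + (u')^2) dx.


||u||_{H^1(0,π)}^2 = 9*π

u'(x) = 3*cos(x).
Expand u² and (u')² and integrate term by term on (0, π), using: for integers n ≥ 1, ∫_0^π sin²(nx) dx = ∫_0^π cos²(nx) dx = π/2; for n ≠ n', ∫_0^π sin(nx)sin(n'x) dx = ∫_0^π cos(nx)cos(n'x) dx = 0; and by product-to-sum, ∫_0^π sin(nx)cos(n'x) dx = ½∫_0^π [sin((n+n')x) + sin((n−n')x)] dx, which is 0 when n+n' is even and 2n/(n²−n'²) when n+n' is odd (it need not vanish on (0, π)).
  u² squared terms: (3)²·∫sin(x)² dx = 9·π/2 = 9*π/2.
  So ∫_0^π u² dx = 9*π/2.
  (u')² squared terms: (3)²·∫cos(x)² dx = 9·π/2 = 9*π/2.
  So ∫_0^π (u')² dx = 9*π/2.
||u||_{H^1}^2 = (9*π/2) + (9*π/2) = 9*π.


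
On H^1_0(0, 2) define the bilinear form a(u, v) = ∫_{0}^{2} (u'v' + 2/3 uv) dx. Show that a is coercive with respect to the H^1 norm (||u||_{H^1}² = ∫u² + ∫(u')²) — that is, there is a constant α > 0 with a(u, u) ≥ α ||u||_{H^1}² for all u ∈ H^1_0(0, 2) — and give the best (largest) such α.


α = (8/3 + π^2)/(4 + π^2)

Coercivity of a(·,·) on H^1_0(0, 2) means a(u, u) ≥ α ||u||_{H^1}² for every u ∈ H^1_0.
The interval has length L = 2, and Poincaré/coercivity depend only on L. Here a(u, u) = ∫(u')² + (2/3)·∫u².
Here 0 < c = 2/3 < 1. The condition a(u,u) ≥ α||u||_{H^1}² reads (1−α)∫(u')² ≥ (α−c)∫u². Any admissible α is ≤ 1 (rapidly oscillating u have ∫u²/∫(u')² → 0), and α = 1 would force 0 ≥ (1−c)∫u², impossible since c < 1; so 1−α > 0. By the sharp Poincaré inequality on H^1_0 of an interval of length L, ∫(u')² ≥ (π/L)²∫u² with equality for the first sine mode sin(π(x−x₀)/L) (x₀ the left endpoint), so the inequality holds for all u iff (1−α)(π/L)² ≥ α − c, i.e. α ≤ ((π/L)² + c)/((π/L)² + 1) = (1 + c(L/π)²)/(1 + (L/π)²). With (π/L)² = π^2/4 and c = 2/3, the largest admissible constant is α = ((π/L)² + c)/((π/L)² + 1).
Simplifying, α = (8/3 + π^2)/(4 + π^2).


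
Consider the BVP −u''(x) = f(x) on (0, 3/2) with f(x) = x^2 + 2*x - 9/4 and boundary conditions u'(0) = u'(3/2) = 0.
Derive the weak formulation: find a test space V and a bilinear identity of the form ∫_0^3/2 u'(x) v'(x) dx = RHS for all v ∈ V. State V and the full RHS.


V = H^1(0, 3/2) (no boundary constraint on v; u is determined up to an additive constant); weak form: ∫_0^3/2 u'v' dx = ∫_0^3/2 (x^2 + 2*x - 9/4) v dx for all v ∈ V.

Multiply both sides by a test function v and integrate from 0 to 3/2:
  ∫_0^3/2 −u''(x) v(x) dx = ∫_0^3/2 f(x) v(x) dx.
Integrate the LHS by parts once:
  ∫_0^3/2 −u'' v dx = −[u'(x) v(x)]_0^3/2 + ∫_0^3/2 u'(x) v'(x) dx.
Thus ∫_0^3/2 u'(x) v'(x) dx = ∫_0^3/2 f(x) v(x) dx + [u'(x) v(x)]_0^3/2.
Choose V so that boundary terms are either known or forced to vanish.
u has homogeneous Neumann: u'(0) = u'(3/2) = 0. So [u' v]_0^3/2 = 0·v(3/2) − 0·v(0) = 0 for any v; take V = H^1(0, 3/2).
Weak formulation: find u (satisfying any essential BC) such that ∫_0^3/2 u'(x) v'(x) dx = ∫_0^3/2 f v dx for all v ∈ V (homogeneous Neumann, so boundary terms vanish).
Substituting f(x) = x^2 + 2*x - 9/4, the right-hand side is ∫_0^3/2 (x^2 + 2*x - 9/4) v dx.
Compatibility check (pure Neumann): taking v ≡ 1 ∈ V gives 0 = ∫_0^3/2 f dx + (0) − (0), i.e. ∫_0^3/2 f dx must equal u'(0) − u'(3/2) = 0. Indeed ∫_0^3/2 (x^2 + 2*x - 9/4) dx = 0, so the data are compatible. The solution is then unique only up to an additive constant (fix it e.g. by requiring ∫_0^3/2 u dx = 0).


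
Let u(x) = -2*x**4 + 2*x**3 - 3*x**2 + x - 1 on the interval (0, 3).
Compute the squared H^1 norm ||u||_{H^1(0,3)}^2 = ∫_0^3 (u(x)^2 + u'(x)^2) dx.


||u||_{H^1}^2 = 1348773/70

The H^1 norm (squared) on an interval (0, L) is
  ||u||_{H^1}^2 = ∫_0^L u(x)^2 dx + ∫_0^L u'(x)^2 dx.
Compute u'(x) = -8*x**3 + 6*x**2 - 6*x + 1.
Then u(x)^2 = 4*x**8 - 8*x**7 + 16*x**6 - 16*x**5 + 17*x**4 - 10*x**3 + 7*x**2 - 2*x + 1 and u'(x)^2 = 64*x**6 - 96*x**5 + 132*x**4 - 88*x**3 + 48*x**2 - 12*x + 1.
Integrate each monomial from 0 to 3 using ∫_0^3 c·x^n dx = c·3^(n+1)/(n+1):
  ∫_0^3 u(x)^2 dx = ∫_0^3 (4*x^8 - 8*x^7 + 16*x^6 - 16*x^5 + 17*x^4 - 10*x^3 + 7*x^2 - 2*x + 1) dx. Term by term:
    ∫_0^3 4*x^8 dx = 8748;  ∫_0^3 -8*x^7 dx = -6561;  ∫_0^3 16*x^6 dx = 34992/7;
    ∫_0^3 -16*x^5 dx = -1944;  ∫_0^3 17*x^4 dx = 4131/5;  ∫_0^3 -10*x^3 dx = -405/2;
    ∫_0^3 7*x^2 dx = 63;  ∫_0^3 -2*x dx = -9;  ∫_0^3 1 dx = 3.
  Sum: 8748 − 6561 + 34992/7 − 1944 + 4131/5 − 405/2 + 63 − 9 + 3 = 414579/70.
  ∫_0^3 u'(x)^2 dx = ∫_0^3 (64*x^6 - 96*x^5 + 132*x^4 - 88*x^3 + 48*x^2 - 12*x + 1) dx. Term by term:
    ∫_0^3 64*x^6 dx = 139968/7;  ∫_0^3 -96*x^5 dx = -11664;  ∫_0^3 132*x^4 dx = 32076/5;
    ∫_0^3 -88*x^3 dx = -1782;  ∫_0^3 48*x^2 dx = 432;  ∫_0^3 -12*x dx = -54;
    ∫_0^3 1 dx = 3.
  Sum: 139968/7 − 11664 + 32076/5 − 1782 + 432 − 54 + 3 = 467097/35.
Adding: ||u||_{H^1}^2 = 414579/70 + 467097/35 = 1348773/70.


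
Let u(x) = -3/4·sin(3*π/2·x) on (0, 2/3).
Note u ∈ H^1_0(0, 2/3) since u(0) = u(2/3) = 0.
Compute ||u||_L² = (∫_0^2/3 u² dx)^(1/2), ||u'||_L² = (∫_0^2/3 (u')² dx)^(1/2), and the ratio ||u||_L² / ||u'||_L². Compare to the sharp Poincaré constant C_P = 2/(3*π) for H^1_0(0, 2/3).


||u||_L² / ||u'||_L² = 2/(3*π) = C_P.

u(x) = -3/4·sin(3*π/2·x), so u'(x) = -9*π*cos(3*π*x/2)/8.
Writing u(x) = A·sin(kπx/L) with A = -3/4 and k = 1, use ∫_0^L sin²(kπx/L) dx = L/2 and ∫_0^L cos²(kπx/L) dx = L/2.
u² = 9/16·sin²(3*π/2·x) and (u')² = 81*π^2/64·cos²(3*π/2·x), and each of sin², cos² integrates to L/2 = 1/3 over (0, 2/3).
∫_0^2/3 u² dx = 3/16, so ||u||_L² = sqrt(3)/4.
∫_0^2/3 (u')² dx = 27*π^2/64, so ||u'||_L² = 3*sqrt(3)*π/8.
Ratio ||u||_L² / ||u'||_L² = 2/(3*π).
Sharp Poincaré constant on H^1_0(0, 2/3) is C_P = L/π = 2/(3*π), achieved by sin(3*π/2·x).
This is the k = 1 eigenfunction (up to amplitude), so the ratio equals the sharp Poincaré constant exactly.


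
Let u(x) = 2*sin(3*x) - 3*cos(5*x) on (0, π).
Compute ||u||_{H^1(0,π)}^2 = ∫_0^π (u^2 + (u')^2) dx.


||u||_{H^1(0,π)}^2 = 137*π

u'(x) = 15*sin(5*x) + 6*cos(3*x).
Expand u² and (u')² and integrate term by term on (0, π), using: for integers n ≥ 1, ∫_0^π sin²(nx) dx = ∫_0^π cos²(nx) dx = π/2; for n ≠ n', ∫_0^π sin(nx)sin(n'x) dx = ∫_0^π cos(nx)cos(n'x) dx = 0; and by product-to-sum, ∫_0^π sin(nx)cos(n'x) dx = ½∫_0^π [sin((n+n')x) + sin((n−n')x)] dx, which is 0 when n+n' is even and 2n/(n²−n'²) when n+n' is odd (it need not vanish on (0, π)).
  u² squared terms: (-3)²·∫cos(5x)² dx = 9·π/2 = 9*π/2;  (2)²·∫sin(3x)² dx = 4·π/2 = 2*π.
  u² cross terms: 2·(-3)·(2)·∫cos(5x)·sin(3x) dx = -12·(0) = 0.
  So ∫_0^π u² dx = 9*π/2 + 2*π + 0 = 13*π/2.
  (u')² squared terms: (6)²·∫cos(3x)² dx = 36·π/2 = 18*π;  (15)²·∫sin(5x)² dx = 225·π/2 = 225*π/2.
  (u')² cross terms: 2·(6)·(15)·∫cos(3x)·sin(5x) dx = 180·(0) = 0.
  So ∫_0^π (u')² dx = 18*π + 225*π/2 + 0 = 261*π/2.
||u||_{H^1}^2 = (13*π/2) + (261*π/2) = 137*π.


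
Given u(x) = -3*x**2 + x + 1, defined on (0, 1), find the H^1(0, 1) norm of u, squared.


||u||_{H^1}^2 = 229/30

The H^1 norm (squared) on an interval (0, L) is
  ||u||_{H^1}^2 = ∫_0^L u(x)^2 dx + ∫_0^L u'(x)^2 dx.
Compute u'(x) = 1 - 6*x.
Then u(x)^2 = 9*x**4 - 6*x**3 - 5*x**2 + 2*x + 1 and u'(x)^2 = 36*x**2 - 12*x + 1.
Integrate each monomial from 0 to 1 using ∫_0^1 c·x^n dx = c·1^(n+1)/(n+1):
  ∫_0^1 u(x)^2 dx = ∫_0^1 (9*x^4 - 6*x^3 - 5*x^2 + 2*x + 1) dx. Term by term:
    ∫_0^1 9*x^4 dx = 9/5;  ∫_0^1 -6*x^3 dx = -3/2;  ∫_0^1 -5*x^2 dx = -5/3;
    ∫_0^1 2*x dx = 1;  ∫_0^1 1 dx = 1.
  Sum: 9/5 − 3/2 − 5/3 + 1 + 1 = 19/30.
  ∫_0^1 u'(x)^2 dx = ∫_0^1 (36*x^2 - 12*x + 1) dx. Term by term:
    ∫_0^1 36*x^2 dx = 12;  ∫_0^1 -12*x dx = -6;  ∫_0^1 1 dx = 1.
  Sum: 12 − 6 + 1 = 7.
Adding: ||u||_{H^1}^2 = 19/30 + 7 = 229/30.


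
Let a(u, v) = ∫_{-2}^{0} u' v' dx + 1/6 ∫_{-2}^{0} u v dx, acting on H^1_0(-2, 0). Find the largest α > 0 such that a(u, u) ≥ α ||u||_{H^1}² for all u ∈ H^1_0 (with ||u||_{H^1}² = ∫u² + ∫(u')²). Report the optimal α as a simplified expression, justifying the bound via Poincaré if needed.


α = (2/3 + π^2)/(4 + π^2)

Coercivity of a(·,·) on H^1_0(-2, 0) means a(u, u) ≥ α ||u||_{H^1}² for every u ∈ H^1_0.
The interval has length L = 2, and Poincaré/coercivity depend only on L. Here a(u, u) = ∫(u')² + (1/6)·∫u².
Here 0 < c = 1/6 < 1. The condition a(u,u) ≥ α||u||_{H^1}² reads (1−α)∫(u')² ≥ (α−c)∫u². Any admissible α is ≤ 1 (rapidly oscillating u have ∫u²/∫(u')² → 0), and α = 1 would force 0 ≥ (1−c)∫u², impossible since c < 1; so 1−α > 0. By the sharp Poincaré inequality on H^1_0 of an interval of length L, ∫(u')² ≥ (π/L)²∫u² with equality for the first sine mode sin(π(x−x₀)/L) (x₀ the left endpoint), so the inequality holds for all u iff (1−α)(π/L)² ≥ α − c, i.e. α ≤ ((π/L)² + c)/((π/L)² + 1) = (1 + c(L/π)²)/(1 + (L/π)²). With (π/L)² = π^2/4 and c = 1/6, the largest admissible constant is α = ((π/L)² + c)/((π/L)² + 1).
Simplifying, α = (2/3 + π^2)/(4 + π^2).


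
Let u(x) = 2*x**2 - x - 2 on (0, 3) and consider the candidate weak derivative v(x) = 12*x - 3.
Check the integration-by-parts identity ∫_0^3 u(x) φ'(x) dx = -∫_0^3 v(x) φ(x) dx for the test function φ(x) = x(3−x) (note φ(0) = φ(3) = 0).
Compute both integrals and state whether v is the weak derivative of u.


LHS = -45/2, RHS = -135/2. No, v is not the weak derivative of u.

u(x) = 2*x**2 - x - 2, classical derivative u'(x) = 4*x - 1.
φ(x) = x(3−x), so φ'(x) = 3 - 2*x.
Note φ(0) = φ(3) = 0, so the boundary term u·φ vanishes.
LHS = ∫_0^3 u(x) φ'(x) dx = ∫_0^3 (-4*x^3 + 8*x^2 + x - 6) dx. Term by term:
  ∫_0^3 -4*x^3 dx = -81;  ∫_0^3 8*x^2 dx = 72;  ∫_0^3 x dx = 9/2;
  ∫_0^3 -6 dx = -18.
Sum: -81 + 72 + 9/2 − 18 = -45/2.
So LHS = -45/2.
∫_0^3 v(x) φ(x) dx = ∫_0^3 (-12*x^3 + 39*x^2 - 9*x) dx. Term by term:
  ∫_0^3 -12*x^3 dx = -243;  ∫_0^3 39*x^2 dx = 351;  ∫_0^3 -9*x dx = -81/2.
Sum: -243 + 351 − 81/2 = 135/2.
So RHS = -∫_0^3 v(x) φ(x) dx = -135/2.
LHS − RHS = 45 ≠ 0, so the identity fails.
(For a valid weak derivative the identity must hold for EVERY test function, in particular this one. The failure shows v is NOT the weak derivative of u.)
Correct weak derivative would be u'(x) = 4*x - 1.


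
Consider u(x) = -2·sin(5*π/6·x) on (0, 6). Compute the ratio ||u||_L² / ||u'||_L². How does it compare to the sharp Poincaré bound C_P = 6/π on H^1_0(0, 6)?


||u||_L² / ||u'||_L² = 6/(5*π) < C_P = 6/π.

u(x) = -2·sin(5*π/6·x), so u'(x) = -5*π*cos(5*π*x/6)/3.
Writing u(x) = A·sin(kπx/L) with A = -2 and k = 5, use ∫_0^L sin²(kπx/L) dx = L/2 and ∫_0^L cos²(kπx/L) dx = L/2.
u² = 4·sin²(5*π/6·x) and (u')² = 25*π^2/9·cos²(5*π/6·x), and each of sin², cos² integrates to L/2 = 3 over (0, 6).
∫_0^6 u² dx = 12, so ||u||_L² = 2*sqrt(3).
∫_0^6 (u')² dx = 25*π^2/3, so ||u'||_L² = 5*sqrt(3)*π/3.
Ratio ||u||_L² / ||u'||_L² = 6/(5*π).
Sharp Poincaré constant on H^1_0(0, 6) is C_P = L/π = 6/π, achieved by sin(π/6·x).
This is the k = 5 harmonic; the ratio L/(kπ) is strictly less than C_P = L/π, consistent with the sharp inequality ||u||_L² ≤ C_P ||u'||_L².


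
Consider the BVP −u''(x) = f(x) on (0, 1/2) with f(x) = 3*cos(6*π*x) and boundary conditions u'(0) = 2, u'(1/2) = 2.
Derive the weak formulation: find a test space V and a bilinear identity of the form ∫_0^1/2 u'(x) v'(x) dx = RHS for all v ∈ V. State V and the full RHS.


V = H^1(0, 1/2) (v unrestricted at boundary; u is determined up to an additive constant); weak form: ∫_0^1/2 u'v' dx = ∫_0^1/2 (3*cos(6*π*x)) v dx + 2·v(1/2) − 2·v(0) for all v ∈ V.

Multiply both sides by a test function v and integrate from 0 to 1/2:
  ∫_0^1/2 −u''(x) v(x) dx = ∫_0^1/2 f(x) v(x) dx.
Integrate the LHS by parts once:
  ∫_0^1/2 −u'' v dx = −[u'(x) v(x)]_0^1/2 + ∫_0^1/2 u'(x) v'(x) dx.
Thus ∫_0^1/2 u'(x) v'(x) dx = ∫_0^1/2 f(x) v(x) dx + [u'(x) v(x)]_0^1/2.
Choose V so that boundary terms are either known or forced to vanish.
u has inhomogeneous Neumann u'(0) = 2, u'(1/2) = 2. [u' v]_0^1/2 = (2)·v(1/2) − (2)·v(0) = 2·v(1/2) − 2·v(0). Take V = H^1(0, 1/2); boundary term becomes part of RHS.
Weak formulation: find u (satisfying any essential BC) such that ∫_0^1/2 u'(x) v'(x) dx = ∫_0^1/2 f v dx + 2·v(1/2) − 2·v(0) for all v ∈ V (Neumann data are natural BCs: they enter the RHS as boundary terms).
Substituting f(x) = 3*cos(6*π*x), the right-hand side is ∫_0^1/2 (3*cos(6*π*x)) v dx + 2·v(1/2) − 2·v(0).
Compatibility check (pure Neumann): taking v ≡ 1 ∈ V gives 0 = ∫_0^1/2 f dx + (2) − (2), i.e. ∫_0^1/2 f dx must equal u'(0) − u'(1/2) = 0. Indeed ∫_0^1/2 (3*cos(6*π*x)) dx = 0, so the data are compatible. The solution is then unique only up to an additive constant (fix it e.g. by requiring ∫_0^1/2 u dx = 0).


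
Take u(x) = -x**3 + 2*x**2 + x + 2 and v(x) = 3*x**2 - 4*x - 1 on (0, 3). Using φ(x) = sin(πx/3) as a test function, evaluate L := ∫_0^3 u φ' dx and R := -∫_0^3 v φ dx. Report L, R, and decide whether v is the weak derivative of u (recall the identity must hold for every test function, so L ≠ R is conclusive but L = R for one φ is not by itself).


LHS = -324/π^3 + 39/π, RHS = -39/π + 324/π^3. No, v is not the weak derivative of u.

u(x) = -x**3 + 2*x**2 + x + 2, classical derivative u'(x) = -3*x**2 + 4*x + 1.
φ(x) = sin(πx/3), so φ'(x) = π*cos(π*x/3)/3.
Note φ(0) = φ(3) = 0, so the boundary term u·φ vanishes.
LHS = ∫_0^3 u(x) φ'(x) dx = ∫_0^3 (-π*x^3*cos(π*x/3)/3 + 2*π*x^2*cos(π*x/3)/3 + π*x*cos(π*x/3)/3 + 2*π*cos(π*x/3)/3) dx. Term by term:
  ∫_0^3 2*π*cos(π*x/3)/3 dx = 0;  ∫_0^3 -π*x^3*cos(π*x/3)/3 dx = -324/π^3 + 81/π;  ∫_0^3 π*x*cos(π*x/3)/3 dx = -6/π;
  ∫_0^3 2*π*x^2*cos(π*x/3)/3 dx = -36/π.
Sum: 0 + -324/π^3 + 81/π − 6/π − 36/π = -324/π^3 + 39/π.
So LHS = -324/π^3 + 39/π.
∫_0^3 v(x) φ(x) dx = ∫_0^3 (3*x^2*sin(π*x/3) - 4*x*sin(π*x/3) - sin(π*x/3)) dx. Term by term:
  ∫_0^3 -sin(π*x/3) dx = -6/π;  ∫_0^3 -4*x*sin(π*x/3) dx = -36/π;  ∫_0^3 3*x^2*sin(π*x/3) dx = -324/π^3 + 81/π.
Sum: -6/π − 36/π + -324/π^3 + 81/π = -324/π^3 + 39/π.
So RHS = -∫_0^3 v(x) φ(x) dx = -39/π + 324/π^3.
LHS − RHS = -648/π^3 + 78/π ≠ 0, so the identity fails.
(For a valid weak derivative the identity must hold for EVERY test function, in particular this one. The failure shows v is NOT the weak derivative of u.)
Correct weak derivative would be u'(x) = -3*x**2 + 4*x + 1.


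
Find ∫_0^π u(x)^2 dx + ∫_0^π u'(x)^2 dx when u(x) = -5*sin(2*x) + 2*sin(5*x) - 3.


||u||_{H^1(0,π)}^2 = -24/5 + 247*π/2

u'(x) = -10*cos(2*x) + 10*cos(5*x).
Expand u² and (u')² and integrate term by term on (0, π), using: for integers n ≥ 1, ∫_0^π sin²(nx) dx = ∫_0^π cos²(nx) dx = π/2; for n ≠ n', ∫_0^π sin(nx)sin(n'x) dx = ∫_0^π cos(nx)cos(n'x) dx = 0; and by product-to-sum, ∫_0^π sin(nx)cos(n'x) dx = ½∫_0^π [sin((n+n')x) + sin((n−n')x)] dx, which is 0 when n+n' is even and 2n/(n²−n'²) when n+n' is odd (it need not vanish on (0, π)). For the constant mode: ∫_0^π 1 dx = π, ∫_0^π cos(nx) dx = 0, ∫_0^π sin(nx) dx = (1−(−1)^n)/n.
  u² squared terms: (-3)²·∫1 dx = 9·π = 9*π;  (-5)²·∫sin(2x)² dx = 25·π/2 = 25*π/2;  (2)²·∫sin(5x)² dx = 4·π/2 = 2*π.
  u² cross terms: 2·(-3)·(-5)·∫1·sin(2x) dx = 30·(0) = 0;  2·(-3)·(2)·∫1·sin(5x) dx = -12·(2/5) = -24/5;  2·(-5)·(2)·∫sin(2x)·sin(5x) dx = -20·(0) = 0.
  So ∫_0^π u² dx = 9*π + 25*π/2 + 2*π + 0 − 24/5 + 0 = -24/5 + 47*π/2.
  (u')² squared terms: (-10)²·∫cos(2x)² dx = 100·π/2 = 50*π;  (10)²·∫cos(5x)² dx = 100·π/2 = 50*π.
  (u')² cross terms: 2·(-10)·(10)·∫cos(2x)·cos(5x) dx = -200·(0) = 0.
  So ∫_0^π (u')² dx = 50*π + 50*π + 0 = 100*π.
||u||_{H^1}^2 = (-24/5 + 47*π/2) + (100*π) = -24/5 + 247*π/2.


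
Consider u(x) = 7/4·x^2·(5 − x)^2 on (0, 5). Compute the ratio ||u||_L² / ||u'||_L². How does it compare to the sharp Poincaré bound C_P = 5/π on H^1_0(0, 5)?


||u||_L² / ||u'||_L² = 5*sqrt(3)/6 < C_P = 5/π.

u(x) = 7/4·x^2·(5 − x)^2, so u'(x) = 7*x*(x - 5)*(2*x - 5)/2.
u(x) = 7/4·x^2·(5 − x)^2 vanishes at x = 0 and x = 5, so u ∈ H^1_0(0, 5). Differentiate via the product rule and integrate the resulting polynomials term by term.
  ∫_0^5 u² dx = ∫_0^5 (49*x^8/16 - 245*x^7/4 + 3675*x^6/8 - 6125*x^5/4 + 30625*x^4/16) dx. Term by term:
    ∫_0^5 49*x^8/16 dx = 95703125/144;  ∫_0^5 -245*x^7/4 dx = -95703125/32;  ∫_0^5 3675*x^6/8 dx = 41015625/8;
    ∫_0^5 -6125*x^5/4 dx = -95703125/24;  ∫_0^5 30625*x^4/16 dx = 19140625/16.
  Sum: 95703125/144 − 95703125/32 + 41015625/8 − 95703125/24 + 19140625/16 = 2734375/288.
  ∫_0^5 (u')² dx = ∫_0^5 (49*x^6 - 735*x^5 + 15925*x^4/4 - 18375*x^3/2 + 30625*x^2/4) dx. Term by term:
    ∫_0^5 49*x^6 dx = 546875;  ∫_0^5 -735*x^5 dx = -3828125/2;  ∫_0^5 15925*x^4/4 dx = 9953125/4;
    ∫_0^5 -18375*x^3/2 dx = -11484375/8;  ∫_0^5 30625*x^2/4 dx = 3828125/12.
  Sum: 546875 − 3828125/2 + 9953125/4 − 11484375/8 + 3828125/12 = 109375/24.
∫_0^5 u² dx = 2734375/288, so ||u||_L² = 625*sqrt(14)/24.
∫_0^5 (u')² dx = 109375/24, so ||u'||_L² = 125*sqrt(42)/12.
Ratio ||u||_L² / ||u'||_L² = 5*sqrt(3)/6.
Sharp Poincaré constant on H^1_0(0, 5) is C_P = L/π = 5/π, achieved by sin(π/5·x).
A polynomial bump cannot attain the sharp Poincaré constant (only the first sine eigenfunction does), so the ratio is strictly less than C_P, consistent with ||u||_L² ≤ C_P ||u'||_L².


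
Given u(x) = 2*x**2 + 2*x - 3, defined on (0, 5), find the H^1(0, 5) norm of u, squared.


||u||_{H^1}^2 = 12595/3

The H^1 norm (squared) on an interval (0, L) is
  ||u||_{H^1}^2 = ∫_0^L u(x)^2 dx + ∫_0^L u'(x)^2 dx.
Compute u'(x) = 4*x + 2.
Then u(x)^2 = 4*x**4 + 8*x**3 - 8*x**2 - 12*x + 9 and u'(x)^2 = 16*x**2 + 16*x + 4.
Integrate each monomial from 0 to 5 using ∫_0^5 c·x^n dx = c·5^(n+1)/(n+1):
  ∫_0^5 u(x)^2 dx = ∫_0^5 (4*x^4 + 8*x^3 - 8*x^2 - 12*x + 9) dx. Term by term:
    ∫_0^5 4*x^4 dx = 2500;  ∫_0^5 8*x^3 dx = 1250;  ∫_0^5 -8*x^2 dx = -1000/3;
    ∫_0^5 -12*x dx = -150;  ∫_0^5 9 dx = 45.
  Sum: 2500 + 1250 − 1000/3 − 150 + 45 = 9935/3.
  ∫_0^5 u'(x)^2 dx = ∫_0^5 (16*x^2 + 16*x + 4) dx. Term by term:
    ∫_0^5 16*x^2 dx = 2000/3;  ∫_0^5 16*x dx = 200;  ∫_0^5 4 dx = 20.
  Sum: 2000/3 + 200 + 20 = 2660/3.
Adding: ||u||_{H^1}^2 = 9935/3 + 2660/3 = 12595/3.


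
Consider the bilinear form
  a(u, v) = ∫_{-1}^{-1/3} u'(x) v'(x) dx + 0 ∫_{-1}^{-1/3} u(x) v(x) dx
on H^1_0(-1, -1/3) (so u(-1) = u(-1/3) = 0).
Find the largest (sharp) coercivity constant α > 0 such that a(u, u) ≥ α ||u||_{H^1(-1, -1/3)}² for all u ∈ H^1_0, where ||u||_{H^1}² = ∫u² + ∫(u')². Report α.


α = 9*π^2/(4 + 9*π^2)

Coercivity of a(·,·) on H^1_0(-1, -1/3) means a(u, u) ≥ α ||u||_{H^1}² for every u ∈ H^1_0.
The interval has length L = 2/3, and Poincaré/coercivity depend only on L. Here a(u, u) = ∫(u')² + (0)·∫u².
Here c = 0, so a(u,u) = ∫(u')² alone. The condition a(u,u) ≥ α||u||_{H^1}² reads (1−α)∫(u')² ≥ (α−c)∫u². Any admissible α is ≤ 1 (rapidly oscillating u have ∫u²/∫(u')² → 0), and α = 1 would force 0 ≥ (1−c)∫u², impossible since c < 1; so 1−α > 0. By the sharp Poincaré inequality on H^1_0 of an interval of length L, ∫(u')² ≥ (π/L)²∫u² with equality for the first sine mode sin(π(x−x₀)/L) (x₀ the left endpoint), so the inequality holds for all u iff (1−α)(π/L)² ≥ α − c, i.e. α ≤ ((π/L)² + c)/((π/L)² + 1) = (1 + c(L/π)²)/(1 + (L/π)²). (Direct route, valid since c ≤ 0: Poincaré gives c∫u² ≥ c(L/π)²∫(u')², so a(u,u) ≥ (1 + c(L/π)²)∫(u')², while ||u||_{H^1}² ≤ (1 + (L/π)²)∫(u')²; dividing yields the same α.) With (π/L)² = 9*π^2/4 and c = 0, the largest admissible constant is α = ((π/L)² + c)/((π/L)² + 1).
Simplifying, α = 9*π^2/(4 + 9*π^2).


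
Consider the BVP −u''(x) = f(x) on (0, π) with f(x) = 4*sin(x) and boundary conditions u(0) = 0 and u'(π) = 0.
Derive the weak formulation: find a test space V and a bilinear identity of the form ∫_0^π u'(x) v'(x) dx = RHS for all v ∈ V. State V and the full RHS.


V = {v ∈ H^1(0, π) : v(0) = 0} (test functions vanish at x = 0 where u is specified); weak form: ∫_0^π u'v' dx = ∫_0^π (4*sin(x)) v dx for all v ∈ V.

Multiply both sides by a test function v and integrate from 0 to π:
  ∫_0^π −u''(x) v(x) dx = ∫_0^π f(x) v(x) dx.
Integrate the LHS by parts once:
  ∫_0^π −u'' v dx = −[u'(x) v(x)]_0^π + ∫_0^π u'(x) v'(x) dx.
Thus ∫_0^π u'(x) v'(x) dx = ∫_0^π f(x) v(x) dx + [u'(x) v(x)]_0^π.
Choose V so that boundary terms are either known or forced to vanish.
Mixed BC: u(0) = 0 (Dirichlet) and u'(π) = 0 (Neumann). Define V = {v ∈ H^1(0, π) : v(0) = 0}. Then [u' v]_0^π = u'(π)·v(π) − u'(0)·0 = 0.
Weak formulation: find u (satisfying any essential BC) such that ∫_0^π u'(x) v'(x) dx = ∫_0^π f v dx for all v ∈ V (Dirichlet at 0 absorbed into V; the Neumann datum at x = π is zero, so no boundary term remains).
Substituting f(x) = 4*sin(x), the right-hand side is ∫_0^π (4*sin(x)) v dx.


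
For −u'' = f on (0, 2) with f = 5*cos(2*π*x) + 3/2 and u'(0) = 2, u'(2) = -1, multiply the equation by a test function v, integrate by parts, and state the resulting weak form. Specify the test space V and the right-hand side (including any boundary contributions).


V = H^1(0, 2) (v unrestricted at boundary; u is determined up to an additive constant); weak form: ∫_0^2 u'v' dx = ∫_0^2 (5*cos(2*π*x) + 3/2) v dx − v(2) − 2·v(0) for all v ∈ V.

Multiply both sides by a test function v and integrate from 0 to 2:
  ∫_0^2 −u''(x) v(x) dx = ∫_0^2 f(x) v(x) dx.
Integrate the LHS by parts once:
  ∫_0^2 −u'' v dx = −[u'(x) v(x)]_0^2 + ∫_0^2 u'(x) v'(x) dx.
Thus ∫_0^2 u'(x) v'(x) dx = ∫_0^2 f(x) v(x) dx + [u'(x) v(x)]_0^2.
Choose V so that boundary terms are either known or forced to vanish.
u has inhomogeneous Neumann u'(0) = 2, u'(2) = -1. [u' v]_0^2 = (-1)·v(2) − (2)·v(0) = − v(2) − 2·v(0). Take V = H^1(0, 2); boundary term becomes part of RHS.
Weak formulation: find u (satisfying any essential BC) such that ∫_0^2 u'(x) v'(x) dx = ∫_0^2 f v dx − v(2) − 2·v(0) for all v ∈ V (Neumann data are natural BCs: they enter the RHS as boundary terms).
Substituting f(x) = 5*cos(2*π*x) + 3/2, the right-hand side is ∫_0^2 (5*cos(2*π*x) + 3/2) v dx − v(2) − 2·v(0).
Compatibility check (pure Neumann): taking v ≡ 1 ∈ V gives 0 = ∫_0^2 f dx + (-1) − (2), i.e. ∫_0^2 f dx must equal u'(0) − u'(2) = 3. Indeed ∫_0^2 (5*cos(2*π*x) + 3/2) dx = 3, so the data are compatible. The solution is then unique only up to an additive constant (fix it e.g. by requiring ∫_0^2 u dx = 0).


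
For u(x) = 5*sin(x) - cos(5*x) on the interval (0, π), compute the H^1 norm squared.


||u||_{H^1(0,π)}^2 = 38*π

u'(x) = 5*sin(5*x) + 5*cos(x).
Expand u² and (u')² and integrate term by term on (0, π), using: for integers n ≥ 1, ∫_0^π sin²(nx) dx = ∫_0^π cos²(nx) dx = π/2; for n ≠ n', ∫_0^π sin(nx)sin(n'x) dx = ∫_0^π cos(nx)cos(n'x) dx = 0; and by product-to-sum, ∫_0^π sin(nx)cos(n'x) dx = ½∫_0^π [sin((n+n')x) + sin((n−n')x)] dx, which is 0 when n+n' is even and 2n/(n²−n'²) when n+n' is odd (it need not vanish on (0, π)).
  u² squared terms: (-1)²·∫cos(5x)² dx = 1·π/2 = π/2;  (5)²·∫sin(x)² dx = 25·π/2 = 25*π/2.
  u² cross terms: 2·(-1)·(5)·∫cos(5x)·sin(x) dx = -10·(0) = 0.
  So ∫_0^π u² dx = π/2 + 25*π/2 + 0 = 13*π.
  (u')² squared terms: (5)²·∫cos(x)² dx = 25·π/2 = 25*π/2;  (5)²·∫sin(5x)² dx = 25·π/2 = 25*π/2.
  (u')² cross terms: 2·(5)·(5)·∫cos(x)·sin(5x) dx = 50·(0) = 0.
  So ∫_0^π (u')² dx = 25*π/2 + 25*π/2 + 0 = 25*π.
||u||_{H^1}^2 = (13*π) + (25*π) = 38*π.


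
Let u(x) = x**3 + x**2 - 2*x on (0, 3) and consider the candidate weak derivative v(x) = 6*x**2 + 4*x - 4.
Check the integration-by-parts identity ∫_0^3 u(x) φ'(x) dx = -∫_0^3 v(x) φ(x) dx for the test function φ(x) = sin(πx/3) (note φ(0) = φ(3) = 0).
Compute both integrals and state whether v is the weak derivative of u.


LHS = -87/π + 324/π^3, RHS = -174/π + 648/π^3. No, v is not the weak derivative of u.

u(x) = x**3 + x**2 - 2*x, classical derivative u'(x) = 3*x**2 + 2*x - 2.
φ(x) = sin(πx/3), so φ'(x) = π*cos(π*x/3)/3.
Note φ(0) = φ(3) = 0, so the boundary term u·φ vanishes.
LHS = ∫_0^3 u(x) φ'(x) dx = ∫_0^3 (π*x^3*cos(π*x/3)/3 + π*x^2*cos(π*x/3)/3 - 2*π*x*cos(π*x/3)/3) dx. Term by term:
  ∫_0^3 -2*π*x*cos(π*x/3)/3 dx = 12/π;  ∫_0^3 π*x^2*cos(π*x/3)/3 dx = -18/π;  ∫_0^3 π*x^3*cos(π*x/3)/3 dx = -81/π + 324/π^3.
Sum: 12/π − 18/π + -81/π + 324/π^3 = -87/π + 324/π^3.
So LHS = -87/π + 324/π^3.
∫_0^3 v(x) φ(x) dx = ∫_0^3 (6*x^2*sin(π*x/3) + 4*x*sin(π*x/3) - 4*sin(π*x/3)) dx. Term by term:
  ∫_0^3 -4*sin(π*x/3) dx = -24/π;  ∫_0^3 4*x*sin(π*x/3) dx = 36/π;  ∫_0^3 6*x^2*sin(π*x/3) dx = -648/π^3 + 162/π.
Sum: -24/π + 36/π + -648/π^3 + 162/π = -648/π^3 + 174/π.
So RHS = -∫_0^3 v(x) φ(x) dx = -174/π + 648/π^3.
LHS − RHS = -324/π^3 + 87/π ≠ 0, so the identity fails.
(For a valid weak derivative the identity must hold for EVERY test function, in particular this one. The failure shows v is NOT the weak derivative of u.)
Correct weak derivative would be u'(x) = 3*x**2 + 2*x - 2.


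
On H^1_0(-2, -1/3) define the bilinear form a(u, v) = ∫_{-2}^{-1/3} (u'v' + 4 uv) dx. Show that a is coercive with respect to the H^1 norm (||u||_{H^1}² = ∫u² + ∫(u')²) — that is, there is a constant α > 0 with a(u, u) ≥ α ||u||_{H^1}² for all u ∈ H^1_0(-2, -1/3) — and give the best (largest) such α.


α = 1

Coercivity of a(·,·) on H^1_0(-2, -1/3) means a(u, u) ≥ α ||u||_{H^1}² for every u ∈ H^1_0.
The interval has length L = 5/3, and Poincaré/coercivity depend only on L. Here a(u, u) = ∫(u')² + (4)·∫u².
Here c = 4 ≥ 1, so a(u,u) = ∫(u')² + c∫u² ≥ ∫(u')² + ∫u² = ||u||_{H^1}², i.e. α = 1 works. No larger α is possible: a(u,u) ≥ α||u||_{H^1}² means (1−α)∫(u')² ≥ (α−c)∫u², and for the modes u_n = sin(nπ(x−x₀)/L) (x₀ the left endpoint) one has ∫u_n²/∫(u_n')² = (L/(nπ))² → 0, so a(u_n,u_n)/||u_n||_{H^1}² → 1. Hence the optimal constant is α = 1.
Therefore α = 1.


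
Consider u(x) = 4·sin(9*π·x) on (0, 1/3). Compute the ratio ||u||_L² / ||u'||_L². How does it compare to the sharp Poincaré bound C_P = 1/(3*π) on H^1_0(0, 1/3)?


||u||_L² / ||u'||_L² = 1/(9*π) < C_P = 1/(3*π).

u(x) = 4·sin(9*π·x), so u'(x) = 36*π*cos(9*π*x).
Writing u(x) = A·sin(kπx/L) with A = 4 and k = 3, use ∫_0^L sin²(kπx/L) dx = L/2 and ∫_0^L cos²(kπx/L) dx = L/2.
u² = 16·sin²(9*π·x) and (u')² = 1296*π^2·cos²(9*π·x), and each of sin², cos² integrates to L/2 = 1/6 over (0, 1/3).
∫_0^1/3 u² dx = 8/3, so ||u||_L² = 2*sqrt(6)/3.
∫_0^1/3 (u')² dx = 216*π^2, so ||u'||_L² = 6*sqrt(6)*π.
Ratio ||u||_L² / ||u'||_L² = 1/(9*π).
Sharp Poincaré constant on H^1_0(0, 1/3) is C_P = L/π = 1/(3*π), achieved by sin(3*π·x).
This is the k = 3 harmonic; the ratio L/(kπ) is strictly less than C_P = L/π, consistent with the sharp inequality ||u||_L² ≤ C_P ||u'||_L².


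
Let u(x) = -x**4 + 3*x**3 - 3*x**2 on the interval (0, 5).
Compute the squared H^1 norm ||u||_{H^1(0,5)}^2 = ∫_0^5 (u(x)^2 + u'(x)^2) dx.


||u||_{H^1}^2 = 26844875/252

The H^1 norm (squared) on an interval (0, L) is
  ||u||_{H^1}^2 = ∫_0^L u(x)^2 dx + ∫_0^L u'(x)^2 dx.
Compute u'(x) = -4*x**3 + 9*x**2 - 6*x.
Then u(x)^2 = x**8 - 6*x**7 + 15*x**6 - 18*x**5 + 9*x**4 and u'(x)^2 = 16*x**6 - 72*x**5 + 129*x**4 - 108*x**3 + 36*x**2.
Integrate each monomial from 0 to 5 using ∫_0^5 c·x^n dx = c·5^(n+1)/(n+1):
  ∫_0^5 u(x)^2 dx = ∫_0^5 (x^8 - 6*x^7 + 15*x^6 - 18*x^5 + 9*x^4) dx. Term by term:
    ∫_0^5 x^8 dx = 1953125/9;  ∫_0^5 -6*x^7 dx = -1171875/4;  ∫_0^5 15*x^6 dx = 1171875/7;
    ∫_0^5 -18*x^5 dx = -46875;  ∫_0^5 9*x^4 dx = 5625.
  Sum: 1953125/9 − 1171875/4 + 1171875/7 − 46875 + 5625 = 12651875/252.
  ∫_0^5 u'(x)^2 dx = ∫_0^5 (16*x^6 - 72*x^5 + 129*x^4 - 108*x^3 + 36*x^2) dx. Term by term:
    ∫_0^5 16*x^6 dx = 1250000/7;  ∫_0^5 -72*x^5 dx = -187500;  ∫_0^5 129*x^4 dx = 80625;
    ∫_0^5 -108*x^3 dx = -16875;  ∫_0^5 36*x^2 dx = 1500.
  Sum: 1250000/7 − 187500 + 80625 − 16875 + 1500 = 394250/7.
Adding: ||u||_{H^1}^2 = 12651875/252 + 394250/7 = 26844875/252.


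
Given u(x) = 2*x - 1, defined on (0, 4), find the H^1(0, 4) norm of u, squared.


||u||_{H^1}^2 = 220/3

The H^1 norm (squared) on an interval (0, L) is
  ||u||_{H^1}^2 = ∫_0^L u(x)^2 dx + ∫_0^L u'(x)^2 dx.
Compute u'(x) = 2.
Then u(x)^2 = 4*x**2 - 4*x + 1 and u'(x)^2 = 4.
Integrate each monomial from 0 to 4 using ∫_0^4 c·x^n dx = c·4^(n+1)/(n+1):
  ∫_0^4 u(x)^2 dx = ∫_0^4 (4*x^2 - 4*x + 1) dx. Term by term:
    ∫_0^4 4*x^2 dx = 256/3;  ∫_0^4 -4*x dx = -32;  ∫_0^4 1 dx = 4.
  Sum: 256/3 − 32 + 4 = 172/3.
  ∫_0^4 u'(x)^2 dx = ∫_0^4 (4) dx. Term by term:
    ∫_0^4 4 dx = 16.
Adding: ||u||_{H^1}^2 = 172/3 + 16 = 220/3.


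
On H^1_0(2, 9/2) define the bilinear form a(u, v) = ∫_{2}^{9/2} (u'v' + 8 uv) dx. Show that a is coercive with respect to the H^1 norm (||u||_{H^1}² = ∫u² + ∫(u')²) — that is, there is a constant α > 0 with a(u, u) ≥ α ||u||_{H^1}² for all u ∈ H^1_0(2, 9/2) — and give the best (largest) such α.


α = 1

Coercivity of a(·,·) on H^1_0(2, 9/2) means a(u, u) ≥ α ||u||_{H^1}² for every u ∈ H^1_0.
The interval has length L = 5/2, and Poincaré/coercivity depend only on L. Here a(u, u) = ∫(u')² + (8)·∫u².
Here c = 8 ≥ 1, so a(u,u) = ∫(u')² + c∫u² ≥ ∫(u')² + ∫u² = ||u||_{H^1}², i.e. α = 1 works. No larger α is possible: a(u,u) ≥ α||u||_{H^1}² means (1−α)∫(u')² ≥ (α−c)∫u², and for the modes u_n = sin(nπ(x−x₀)/L) (x₀ the left endpoint) one has ∫u_n²/∫(u_n')² = (L/(nπ))² → 0, so a(u_n,u_n)/||u_n||_{H^1}² → 1. Hence the optimal constant is α = 1.
Therefore α = 1.


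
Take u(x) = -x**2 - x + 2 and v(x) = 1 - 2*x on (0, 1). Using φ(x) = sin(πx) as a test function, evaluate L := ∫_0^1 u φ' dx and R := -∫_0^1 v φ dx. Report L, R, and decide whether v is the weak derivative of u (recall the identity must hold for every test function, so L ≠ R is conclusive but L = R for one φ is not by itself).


LHS = 4/π, RHS = 0. No, v is not the weak derivative of u.

u(x) = -x**2 - x + 2, classical derivative u'(x) = -2*x - 1.
φ(x) = sin(πx), so φ'(x) = π*cos(π*x).
Note φ(0) = φ(1) = 0, so the boundary term u·φ vanishes.
LHS = ∫_0^1 u(x) φ'(x) dx = ∫_0^1 (-π*x^2*cos(π*x) - π*x*cos(π*x) + 2*π*cos(π*x)) dx. Term by term:
  ∫_0^1 2*π*cos(π*x) dx = 0;  ∫_0^1 -π*x*cos(π*x) dx = 2/π;  ∫_0^1 -π*x^2*cos(π*x) dx = 2/π.
Sum: 0 + 2/π + 2/π = 4/π.
So LHS = 4/π.
∫_0^1 v(x) φ(x) dx = ∫_0^1 (-2*x*sin(π*x) + sin(π*x)) dx. Term by term:
  ∫_0^1 -2*x*sin(π*x) dx = -2/π;  ∫_0^1 sin(π*x) dx = 2/π.
Sum: -2/π + 2/π = 0.
So RHS = -∫_0^1 v(x) φ(x) dx = 0.
LHS − RHS = 4/π ≠ 0, so the identity fails.
(For a valid weak derivative the identity must hold for EVERY test function, in particular this one. The failure shows v is NOT the weak derivative of u.)
Correct weak derivative would be u'(x) = -2*x - 1.


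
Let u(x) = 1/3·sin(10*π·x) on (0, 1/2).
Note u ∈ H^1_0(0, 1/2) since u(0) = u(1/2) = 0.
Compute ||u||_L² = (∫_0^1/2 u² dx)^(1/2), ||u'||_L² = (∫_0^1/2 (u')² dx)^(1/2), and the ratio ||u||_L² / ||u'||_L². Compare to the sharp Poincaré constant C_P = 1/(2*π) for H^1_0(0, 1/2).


||u||_L² / ||u'||_L² = 1/(10*π) < C_P = 1/(2*π).

u(x) = 1/3·sin(10*π·x), so u'(x) = 10*π*cos(10*π*x)/3.
Writing u(x) = A·sin(kπx/L) with A = 1/3 and k = 5, use ∫_0^L sin²(kπx/L) dx = L/2 and ∫_0^L cos²(kπx/L) dx = L/2.
u² = 1/9·sin²(10*π·x) and (u')² = 100*π^2/9·cos²(10*π·x), and each of sin², cos² integrates to L/2 = 1/4 over (0, 1/2).
∫_0^1/2 u² dx = 1/36, so ||u||_L² = 1/6.
∫_0^1/2 (u')² dx = 25*π^2/9, so ||u'||_L² = 5*π/3.
Ratio ||u||_L² / ||u'||_L² = 1/(10*π).
Sharp Poincaré constant on H^1_0(0, 1/2) is C_P = L/π = 1/(2*π), achieved by sin(2*π·x).
This is the k = 5 harmonic; the ratio L/(kπ) is strictly less than C_P = L/π, consistent with the sharp inequality ||u||_L² ≤ C_P ||u'||_L².


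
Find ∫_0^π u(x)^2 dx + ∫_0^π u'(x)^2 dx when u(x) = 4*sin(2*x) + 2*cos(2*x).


||u||_{H^1(0,π)}^2 = 50*π

u'(x) = -4*sin(2*x) + 8*cos(2*x).
Expand u² and (u')² and integrate term by term on (0, π), using: for integers n ≥ 1, ∫_0^π sin²(nx) dx = ∫_0^π cos²(nx) dx = π/2; for n ≠ n', ∫_0^π sin(nx)sin(n'x) dx = ∫_0^π cos(nx)cos(n'x) dx = 0; and by product-to-sum, ∫_0^π sin(nx)cos(n'x) dx = ½∫_0^π [sin((n+n')x) + sin((n−n')x)] dx, which is 0 when n+n' is even and 2n/(n²−n'²) when n+n' is odd (it need not vanish on (0, π)).
  u² squared terms: (2)²·∫cos(2x)² dx = 4·π/2 = 2*π;  (4)²·∫sin(2x)² dx = 16·π/2 = 8*π.
  u² cross terms: 2·(2)·(4)·∫cos(2x)·sin(2x) dx = 16·(0) = 0.
  So ∫_0^π u² dx = 2*π + 8*π + 0 = 10*π.
  (u')² squared terms: (-4)²·∫sin(2x)² dx = 16·π/2 = 8*π;  (8)²·∫cos(2x)² dx = 64·π/2 = 32*π.
  (u')² cross terms: 2·(-4)·(8)·∫sin(2x)·cos(2x) dx = -64·(0) = 0.
  So ∫_0^π (u')² dx = 8*π + 32*π + 0 = 40*π.
||u||_{H^1}^2 = (10*π) + (40*π) = 50*π.


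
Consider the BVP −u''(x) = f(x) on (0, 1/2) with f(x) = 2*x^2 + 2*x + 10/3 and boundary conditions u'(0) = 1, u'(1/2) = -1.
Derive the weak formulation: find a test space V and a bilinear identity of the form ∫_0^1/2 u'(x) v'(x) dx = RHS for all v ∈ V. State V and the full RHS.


V = H^1(0, 1/2) (v unrestricted at boundary; u is determined up to an additive constant); weak form: ∫_0^1/2 u'v' dx = ∫_0^1/2 (2*x^2 + 2*x + 10/3) v dx − v(1/2) − v(0) for all v ∈ V.

Multiply both sides by a test function v and integrate from 0 to 1/2:
  ∫_0^1/2 −u''(x) v(x) dx = ∫_0^1/2 f(x) v(x) dx.
Integrate the LHS by parts once:
  ∫_0^1/2 −u'' v dx = −[u'(x) v(x)]_0^1/2 + ∫_0^1/2 u'(x) v'(x) dx.
Thus ∫_0^1/2 u'(x) v'(x) dx = ∫_0^1/2 f(x) v(x) dx + [u'(x) v(x)]_0^1/2.
Choose V so that boundary terms are either known or forced to vanish.
u has inhomogeneous Neumann u'(0) = 1, u'(1/2) = -1. [u' v]_0^1/2 = (-1)·v(1/2) − (1)·v(0) = − v(1/2) − v(0). Take V = H^1(0, 1/2); boundary term becomes part of RHS.
Weak formulation: find u (satisfying any essential BC) such that ∫_0^1/2 u'(x) v'(x) dx = ∫_0^1/2 f v dx − v(1/2) − v(0) for all v ∈ V (Neumann data are natural BCs: they enter the RHS as boundary terms).
Substituting f(x) = 2*x^2 + 2*x + 10/3, the right-hand side is ∫_0^1/2 (2*x^2 + 2*x + 10/3) v dx − v(1/2) − v(0).
Compatibility check (pure Neumann): taking v ≡ 1 ∈ V gives 0 = ∫_0^1/2 f dx + (-1) − (1), i.e. ∫_0^1/2 f dx must equal u'(0) − u'(1/2) = 2. Indeed ∫_0^1/2 (2*x^2 + 2*x + 10/3) dx = 2, so the data are compatible. The solution is then unique only up to an additive constant (fix it e.g. by requiring ∫_0^1/2 u dx = 0).


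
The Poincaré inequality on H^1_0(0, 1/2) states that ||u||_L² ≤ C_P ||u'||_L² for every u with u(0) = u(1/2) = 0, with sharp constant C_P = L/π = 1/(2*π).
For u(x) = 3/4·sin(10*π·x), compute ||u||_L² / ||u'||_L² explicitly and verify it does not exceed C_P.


||u||_L² / ||u'||_L² = 1/(10*π) < C_P = 1/(2*π).

u(x) = 3/4·sin(10*π·x), so u'(x) = 15*π*cos(10*π*x)/2.
Writing u(x) = A·sin(kπx/L) with A = 3/4 and k = 5, use ∫_0^L sin²(kπx/L) dx = L/2 and ∫_0^L cos²(kπx/L) dx = L/2.
u² = 9/16·sin²(10*π·x) and (u')² = 225*π^2/4·cos²(10*π·x), and each of sin², cos² integrates to L/2 = 1/4 over (0, 1/2).
∫_0^1/2 u² dx = 9/64, so ||u||_L² = 3/8.
∫_0^1/2 (u')² dx = 225*π^2/16, so ||u'||_L² = 15*π/4.
Ratio ||u||_L² / ||u'||_L² = 1/(10*π).
Sharp Poincaré constant on H^1_0(0, 1/2) is C_P = L/π = 1/(2*π), achieved by sin(2*π·x).
This is the k = 5 harmonic; the ratio L/(kπ) is strictly less than C_P = L/π, consistent with the sharp inequality ||u||_L² ≤ C_P ||u'||_L².


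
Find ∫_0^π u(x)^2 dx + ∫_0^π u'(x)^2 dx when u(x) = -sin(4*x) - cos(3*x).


||u||_{H^1(0,π)}^2 = 160/7 + 27*π/2

u'(x) = 3*sin(3*x) - 4*cos(4*x).
Expand u² and (u')² and integrate term by term on (0, π), using: for integers n ≥ 1, ∫_0^π sin²(nx) dx = ∫_0^π cos²(nx) dx = π/2; for n ≠ n', ∫_0^π sin(nx)sin(n'x) dx = ∫_0^π cos(nx)cos(n'x) dx = 0; and by product-to-sum, ∫_0^π sin(nx)cos(n'x) dx = ½∫_0^π [sin((n+n')x) + sin((n−n')x)] dx, which is 0 when n+n' is even and 2n/(n²−n'²) when n+n' is odd (it need not vanish on (0, π)).
  u² squared terms: (-1)²·∫cos(3x)² dx = 1·π/2 = π/2;  (-1)²·∫sin(4x)² dx = 1·π/2 = π/2.
  u² cross terms: 2·(-1)·(-1)·∫cos(3x)·sin(4x) dx = 2·(8/7) = 16/7.
  So ∫_0^π u² dx = π/2 + π/2 + 16/7 = 16/7 + π.
  (u')² squared terms: (-4)²·∫cos(4x)² dx = 16·π/2 = 8*π;  (3)²·∫sin(3x)² dx = 9·π/2 = 9*π/2.
  (u')² cross terms: 2·(-4)·(3)·∫cos(4x)·sin(3x) dx = -24·(-6/7) = 144/7.
  So ∫_0^π (u')² dx = 8*π + 9*π/2 + 144/7 = 144/7 + 25*π/2.
||u||_{H^1}^2 = (16/7 + π) + (144/7 + 25*π/2) = 160/7 + 27*π/2.


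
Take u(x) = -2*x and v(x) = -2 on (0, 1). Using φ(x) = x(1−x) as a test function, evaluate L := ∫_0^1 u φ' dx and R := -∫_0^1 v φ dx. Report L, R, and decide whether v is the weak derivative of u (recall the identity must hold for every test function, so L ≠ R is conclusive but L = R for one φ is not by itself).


LHS = 1/3, RHS = 1/3. Yes, v = u' weakly.

u(x) = -2*x, classical derivative u'(x) = -2.
φ(x) = x(1−x), so φ'(x) = 1 - 2*x.
Note φ(0) = φ(1) = 0, so the boundary term u·φ vanishes.
LHS = ∫_0^1 u(x) φ'(x) dx = ∫_0^1 (4*x^2 - 2*x) dx. Term by term:
  ∫_0^1 4*x^2 dx = 4/3;  ∫_0^1 -2*x dx = -1.
Sum: 4/3 − 1 = 1/3.
So LHS = 1/3.
∫_0^1 v(x) φ(x) dx = ∫_0^1 (2*x^2 - 2*x) dx. Term by term:
  ∫_0^1 2*x^2 dx = 2/3;  ∫_0^1 -2*x dx = -1.
Sum: 2/3 − 1 = -1/3.
So RHS = -∫_0^1 v(x) φ(x) dx = 1/3.
LHS = RHS, so the identity holds for this test φ.
Moreover u is smooth here and v(x) = u'(x) = -2 pointwise, so the identity holds for every test function. Hence v is the weak derivative of u.


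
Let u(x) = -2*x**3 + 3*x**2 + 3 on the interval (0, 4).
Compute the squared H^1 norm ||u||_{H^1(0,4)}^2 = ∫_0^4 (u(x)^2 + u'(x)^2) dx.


||u||_{H^1}^2 = 43388/7

The H^1 norm (squared) on an interval (0, L) is
  ||u||_{H^1}^2 = ∫_0^L u(x)^2 dx + ∫_0^L u'(x)^2 dx.
Compute u'(x) = -6*x**2 + 6*x.
Then u(x)^2 = 4*x**6 - 12*x**5 + 9*x**4 - 12*x**3 + 18*x**2 + 9 and u'(x)^2 = 36*x**4 - 72*x**3 + 36*x**2.
Integrate each monomial from 0 to 4 using ∫_0^4 c·x^n dx = c·4^(n+1)/(n+1):
  ∫_0^4 u(x)^2 dx = ∫_0^4 (4*x^6 - 12*x^5 + 9*x^4 - 12*x^3 + 18*x^2 + 9) dx. Term by term:
    ∫_0^4 4*x^6 dx = 65536/7;  ∫_0^4 -12*x^5 dx = -8192;  ∫_0^4 9*x^4 dx = 9216/5;
    ∫_0^4 -12*x^3 dx = -768;  ∫_0^4 18*x^2 dx = 384;  ∫_0^4 9 dx = 36.
  Sum: 65536/7 − 8192 + 9216/5 − 768 + 384 + 36 = 93292/35.
  ∫_0^4 u'(x)^2 dx = ∫_0^4 (36*x^4 - 72*x^3 + 36*x^2) dx. Term by term:
    ∫_0^4 36*x^4 dx = 36864/5;  ∫_0^4 -72*x^3 dx = -4608;  ∫_0^4 36*x^2 dx = 768.
  Sum: 36864/5 − 4608 + 768 = 17664/5.
Adding: ||u||_{H^1}^2 = 93292/35 + 17664/5 = 43388/7.
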